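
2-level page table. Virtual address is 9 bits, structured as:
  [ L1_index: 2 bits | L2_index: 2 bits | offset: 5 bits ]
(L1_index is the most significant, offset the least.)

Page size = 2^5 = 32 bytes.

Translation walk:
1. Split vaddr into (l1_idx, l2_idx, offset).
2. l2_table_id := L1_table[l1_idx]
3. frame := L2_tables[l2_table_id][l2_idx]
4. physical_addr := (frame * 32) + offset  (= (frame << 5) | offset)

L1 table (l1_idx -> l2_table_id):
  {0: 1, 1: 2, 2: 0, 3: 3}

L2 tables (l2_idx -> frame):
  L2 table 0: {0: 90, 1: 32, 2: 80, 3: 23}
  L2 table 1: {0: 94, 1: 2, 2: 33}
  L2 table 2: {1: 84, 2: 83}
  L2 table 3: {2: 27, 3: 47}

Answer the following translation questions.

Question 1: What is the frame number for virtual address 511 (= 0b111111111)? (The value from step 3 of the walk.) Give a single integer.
vaddr = 511: l1_idx=3, l2_idx=3
L1[3] = 3; L2[3][3] = 47

Answer: 47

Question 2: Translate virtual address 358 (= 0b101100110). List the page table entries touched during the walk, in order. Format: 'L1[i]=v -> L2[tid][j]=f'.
Answer: L1[2]=0 -> L2[0][3]=23

Derivation:
vaddr = 358 = 0b101100110
Split: l1_idx=2, l2_idx=3, offset=6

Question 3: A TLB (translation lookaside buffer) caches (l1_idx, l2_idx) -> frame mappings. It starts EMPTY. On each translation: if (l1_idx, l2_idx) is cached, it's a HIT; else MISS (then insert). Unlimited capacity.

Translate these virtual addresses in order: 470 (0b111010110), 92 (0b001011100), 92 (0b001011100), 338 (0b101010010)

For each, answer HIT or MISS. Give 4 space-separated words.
vaddr=470: (3,2) not in TLB -> MISS, insert
vaddr=92: (0,2) not in TLB -> MISS, insert
vaddr=92: (0,2) in TLB -> HIT
vaddr=338: (2,2) not in TLB -> MISS, insert

Answer: MISS MISS HIT MISS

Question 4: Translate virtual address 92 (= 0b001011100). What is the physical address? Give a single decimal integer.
Answer: 1084

Derivation:
vaddr = 92 = 0b001011100
Split: l1_idx=0, l2_idx=2, offset=28
L1[0] = 1
L2[1][2] = 33
paddr = 33 * 32 + 28 = 1084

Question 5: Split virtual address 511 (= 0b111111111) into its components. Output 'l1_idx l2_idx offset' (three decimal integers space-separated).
Answer: 3 3 31

Derivation:
vaddr = 511 = 0b111111111
  top 2 bits -> l1_idx = 3
  next 2 bits -> l2_idx = 3
  bottom 5 bits -> offset = 31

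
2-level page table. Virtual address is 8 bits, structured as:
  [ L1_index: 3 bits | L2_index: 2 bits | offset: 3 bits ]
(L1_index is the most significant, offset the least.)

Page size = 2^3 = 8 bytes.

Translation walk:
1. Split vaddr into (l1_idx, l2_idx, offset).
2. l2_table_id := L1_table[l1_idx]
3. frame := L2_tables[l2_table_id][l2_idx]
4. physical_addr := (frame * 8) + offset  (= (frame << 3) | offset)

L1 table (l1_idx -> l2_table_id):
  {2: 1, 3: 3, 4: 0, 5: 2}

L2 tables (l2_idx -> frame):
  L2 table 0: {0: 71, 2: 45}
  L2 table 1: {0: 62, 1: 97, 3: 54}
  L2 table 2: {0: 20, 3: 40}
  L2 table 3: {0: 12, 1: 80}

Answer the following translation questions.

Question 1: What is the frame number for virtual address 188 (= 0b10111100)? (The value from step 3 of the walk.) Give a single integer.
Answer: 40

Derivation:
vaddr = 188: l1_idx=5, l2_idx=3
L1[5] = 2; L2[2][3] = 40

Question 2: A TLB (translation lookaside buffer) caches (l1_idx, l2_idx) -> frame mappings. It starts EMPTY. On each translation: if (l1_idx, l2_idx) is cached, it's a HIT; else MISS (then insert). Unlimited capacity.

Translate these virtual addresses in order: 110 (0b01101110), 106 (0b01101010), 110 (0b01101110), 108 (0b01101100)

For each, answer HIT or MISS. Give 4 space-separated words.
Answer: MISS HIT HIT HIT

Derivation:
vaddr=110: (3,1) not in TLB -> MISS, insert
vaddr=106: (3,1) in TLB -> HIT
vaddr=110: (3,1) in TLB -> HIT
vaddr=108: (3,1) in TLB -> HIT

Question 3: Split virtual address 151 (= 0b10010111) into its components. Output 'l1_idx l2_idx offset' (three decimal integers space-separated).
Answer: 4 2 7

Derivation:
vaddr = 151 = 0b10010111
  top 3 bits -> l1_idx = 4
  next 2 bits -> l2_idx = 2
  bottom 3 bits -> offset = 7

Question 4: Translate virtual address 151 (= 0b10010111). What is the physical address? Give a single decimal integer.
Answer: 367

Derivation:
vaddr = 151 = 0b10010111
Split: l1_idx=4, l2_idx=2, offset=7
L1[4] = 0
L2[0][2] = 45
paddr = 45 * 8 + 7 = 367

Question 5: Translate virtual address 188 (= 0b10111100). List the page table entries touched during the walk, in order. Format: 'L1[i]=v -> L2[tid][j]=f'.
Answer: L1[5]=2 -> L2[2][3]=40

Derivation:
vaddr = 188 = 0b10111100
Split: l1_idx=5, l2_idx=3, offset=4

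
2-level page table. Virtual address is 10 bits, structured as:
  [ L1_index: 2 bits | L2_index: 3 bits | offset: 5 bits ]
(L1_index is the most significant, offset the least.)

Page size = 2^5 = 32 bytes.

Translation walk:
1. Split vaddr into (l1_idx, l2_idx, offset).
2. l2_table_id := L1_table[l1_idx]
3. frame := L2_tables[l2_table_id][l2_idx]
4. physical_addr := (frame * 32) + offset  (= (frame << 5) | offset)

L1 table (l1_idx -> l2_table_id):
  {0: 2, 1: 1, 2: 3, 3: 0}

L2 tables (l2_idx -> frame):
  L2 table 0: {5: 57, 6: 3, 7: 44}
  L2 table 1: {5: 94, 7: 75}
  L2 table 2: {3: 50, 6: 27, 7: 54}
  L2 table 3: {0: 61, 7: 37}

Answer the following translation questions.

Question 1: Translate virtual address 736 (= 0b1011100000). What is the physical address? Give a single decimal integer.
Answer: 1184

Derivation:
vaddr = 736 = 0b1011100000
Split: l1_idx=2, l2_idx=7, offset=0
L1[2] = 3
L2[3][7] = 37
paddr = 37 * 32 + 0 = 1184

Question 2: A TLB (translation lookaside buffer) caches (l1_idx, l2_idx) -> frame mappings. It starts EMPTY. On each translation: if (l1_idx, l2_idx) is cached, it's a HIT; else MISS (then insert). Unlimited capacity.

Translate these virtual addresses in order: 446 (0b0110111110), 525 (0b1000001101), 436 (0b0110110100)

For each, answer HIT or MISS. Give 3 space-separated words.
vaddr=446: (1,5) not in TLB -> MISS, insert
vaddr=525: (2,0) not in TLB -> MISS, insert
vaddr=436: (1,5) in TLB -> HIT

Answer: MISS MISS HIT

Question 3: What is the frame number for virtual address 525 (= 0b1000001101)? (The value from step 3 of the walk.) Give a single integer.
Answer: 61

Derivation:
vaddr = 525: l1_idx=2, l2_idx=0
L1[2] = 3; L2[3][0] = 61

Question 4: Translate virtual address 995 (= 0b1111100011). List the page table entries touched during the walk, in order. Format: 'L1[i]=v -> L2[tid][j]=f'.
vaddr = 995 = 0b1111100011
Split: l1_idx=3, l2_idx=7, offset=3

Answer: L1[3]=0 -> L2[0][7]=44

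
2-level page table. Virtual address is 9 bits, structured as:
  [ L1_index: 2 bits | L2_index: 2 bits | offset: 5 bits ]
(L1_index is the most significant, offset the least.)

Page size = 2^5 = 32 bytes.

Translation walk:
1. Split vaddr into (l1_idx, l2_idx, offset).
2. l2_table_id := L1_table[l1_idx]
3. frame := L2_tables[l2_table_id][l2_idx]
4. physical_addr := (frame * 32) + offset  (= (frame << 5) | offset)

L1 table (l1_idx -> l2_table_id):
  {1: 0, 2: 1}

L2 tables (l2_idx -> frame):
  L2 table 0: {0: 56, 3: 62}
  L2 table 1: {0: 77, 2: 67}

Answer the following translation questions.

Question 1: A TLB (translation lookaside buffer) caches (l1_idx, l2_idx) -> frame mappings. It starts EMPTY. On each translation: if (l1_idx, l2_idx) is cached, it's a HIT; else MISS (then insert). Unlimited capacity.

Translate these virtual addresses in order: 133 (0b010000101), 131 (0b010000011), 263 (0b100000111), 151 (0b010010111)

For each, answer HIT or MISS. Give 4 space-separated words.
Answer: MISS HIT MISS HIT

Derivation:
vaddr=133: (1,0) not in TLB -> MISS, insert
vaddr=131: (1,0) in TLB -> HIT
vaddr=263: (2,0) not in TLB -> MISS, insert
vaddr=151: (1,0) in TLB -> HIT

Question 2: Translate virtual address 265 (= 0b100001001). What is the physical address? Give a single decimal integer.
Answer: 2473

Derivation:
vaddr = 265 = 0b100001001
Split: l1_idx=2, l2_idx=0, offset=9
L1[2] = 1
L2[1][0] = 77
paddr = 77 * 32 + 9 = 2473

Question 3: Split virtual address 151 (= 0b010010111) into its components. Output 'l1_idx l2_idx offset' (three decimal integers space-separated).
vaddr = 151 = 0b010010111
  top 2 bits -> l1_idx = 1
  next 2 bits -> l2_idx = 0
  bottom 5 bits -> offset = 23

Answer: 1 0 23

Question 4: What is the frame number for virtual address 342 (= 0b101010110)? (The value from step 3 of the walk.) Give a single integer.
vaddr = 342: l1_idx=2, l2_idx=2
L1[2] = 1; L2[1][2] = 67

Answer: 67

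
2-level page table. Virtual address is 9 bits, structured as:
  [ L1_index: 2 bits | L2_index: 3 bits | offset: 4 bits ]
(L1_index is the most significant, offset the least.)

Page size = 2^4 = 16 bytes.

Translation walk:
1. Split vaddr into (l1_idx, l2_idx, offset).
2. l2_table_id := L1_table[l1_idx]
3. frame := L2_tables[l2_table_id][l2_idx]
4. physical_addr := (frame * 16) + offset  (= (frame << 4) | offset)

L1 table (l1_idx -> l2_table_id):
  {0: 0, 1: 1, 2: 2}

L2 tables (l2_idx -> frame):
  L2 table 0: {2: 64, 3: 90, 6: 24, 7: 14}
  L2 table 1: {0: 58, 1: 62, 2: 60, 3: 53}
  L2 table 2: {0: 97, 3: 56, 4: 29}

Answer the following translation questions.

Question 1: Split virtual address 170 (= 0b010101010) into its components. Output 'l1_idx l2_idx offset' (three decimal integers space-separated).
vaddr = 170 = 0b010101010
  top 2 bits -> l1_idx = 1
  next 3 bits -> l2_idx = 2
  bottom 4 bits -> offset = 10

Answer: 1 2 10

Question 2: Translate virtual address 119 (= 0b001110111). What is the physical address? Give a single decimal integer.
Answer: 231

Derivation:
vaddr = 119 = 0b001110111
Split: l1_idx=0, l2_idx=7, offset=7
L1[0] = 0
L2[0][7] = 14
paddr = 14 * 16 + 7 = 231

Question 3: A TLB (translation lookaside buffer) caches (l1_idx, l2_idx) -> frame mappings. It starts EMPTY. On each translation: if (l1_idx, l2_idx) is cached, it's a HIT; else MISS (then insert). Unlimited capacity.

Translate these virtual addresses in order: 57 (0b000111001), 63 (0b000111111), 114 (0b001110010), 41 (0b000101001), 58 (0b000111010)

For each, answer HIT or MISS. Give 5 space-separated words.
vaddr=57: (0,3) not in TLB -> MISS, insert
vaddr=63: (0,3) in TLB -> HIT
vaddr=114: (0,7) not in TLB -> MISS, insert
vaddr=41: (0,2) not in TLB -> MISS, insert
vaddr=58: (0,3) in TLB -> HIT

Answer: MISS HIT MISS MISS HIT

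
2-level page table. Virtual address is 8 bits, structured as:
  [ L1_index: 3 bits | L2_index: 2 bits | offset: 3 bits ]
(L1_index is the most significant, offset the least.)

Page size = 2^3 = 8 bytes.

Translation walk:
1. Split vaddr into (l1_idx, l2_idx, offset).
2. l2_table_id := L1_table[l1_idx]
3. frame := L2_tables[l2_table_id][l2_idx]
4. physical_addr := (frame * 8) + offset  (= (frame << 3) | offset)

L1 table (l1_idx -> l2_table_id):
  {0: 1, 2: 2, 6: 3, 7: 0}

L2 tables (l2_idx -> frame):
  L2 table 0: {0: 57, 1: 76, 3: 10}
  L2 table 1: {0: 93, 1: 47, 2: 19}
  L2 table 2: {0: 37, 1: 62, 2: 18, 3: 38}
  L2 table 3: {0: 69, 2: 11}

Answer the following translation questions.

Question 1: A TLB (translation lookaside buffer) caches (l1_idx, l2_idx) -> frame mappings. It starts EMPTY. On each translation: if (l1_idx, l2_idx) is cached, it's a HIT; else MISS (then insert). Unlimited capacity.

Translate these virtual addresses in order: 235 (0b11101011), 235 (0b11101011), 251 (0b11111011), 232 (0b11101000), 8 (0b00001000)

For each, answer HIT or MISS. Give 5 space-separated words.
Answer: MISS HIT MISS HIT MISS

Derivation:
vaddr=235: (7,1) not in TLB -> MISS, insert
vaddr=235: (7,1) in TLB -> HIT
vaddr=251: (7,3) not in TLB -> MISS, insert
vaddr=232: (7,1) in TLB -> HIT
vaddr=8: (0,1) not in TLB -> MISS, insert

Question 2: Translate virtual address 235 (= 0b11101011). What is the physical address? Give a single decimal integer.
vaddr = 235 = 0b11101011
Split: l1_idx=7, l2_idx=1, offset=3
L1[7] = 0
L2[0][1] = 76
paddr = 76 * 8 + 3 = 611

Answer: 611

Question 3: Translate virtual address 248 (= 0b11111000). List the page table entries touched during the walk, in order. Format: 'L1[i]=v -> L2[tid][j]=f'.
Answer: L1[7]=0 -> L2[0][3]=10

Derivation:
vaddr = 248 = 0b11111000
Split: l1_idx=7, l2_idx=3, offset=0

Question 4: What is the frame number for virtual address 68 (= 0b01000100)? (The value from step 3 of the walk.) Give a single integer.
vaddr = 68: l1_idx=2, l2_idx=0
L1[2] = 2; L2[2][0] = 37

Answer: 37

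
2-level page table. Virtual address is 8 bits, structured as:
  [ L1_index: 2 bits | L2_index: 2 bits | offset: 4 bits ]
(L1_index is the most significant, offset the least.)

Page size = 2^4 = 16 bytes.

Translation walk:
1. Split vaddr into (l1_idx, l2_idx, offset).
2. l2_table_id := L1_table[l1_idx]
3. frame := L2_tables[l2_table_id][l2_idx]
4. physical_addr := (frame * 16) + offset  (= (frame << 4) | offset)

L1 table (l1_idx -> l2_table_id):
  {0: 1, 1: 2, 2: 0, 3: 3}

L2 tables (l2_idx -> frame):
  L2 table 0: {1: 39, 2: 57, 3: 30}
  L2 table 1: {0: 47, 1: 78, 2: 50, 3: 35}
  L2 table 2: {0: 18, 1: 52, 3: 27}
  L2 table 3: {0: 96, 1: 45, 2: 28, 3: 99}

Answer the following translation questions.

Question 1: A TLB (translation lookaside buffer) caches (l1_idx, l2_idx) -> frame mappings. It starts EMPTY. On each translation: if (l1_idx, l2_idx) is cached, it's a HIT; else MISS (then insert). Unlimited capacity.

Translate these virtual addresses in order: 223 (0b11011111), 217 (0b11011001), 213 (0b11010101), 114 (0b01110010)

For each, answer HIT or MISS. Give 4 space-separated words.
vaddr=223: (3,1) not in TLB -> MISS, insert
vaddr=217: (3,1) in TLB -> HIT
vaddr=213: (3,1) in TLB -> HIT
vaddr=114: (1,3) not in TLB -> MISS, insert

Answer: MISS HIT HIT MISS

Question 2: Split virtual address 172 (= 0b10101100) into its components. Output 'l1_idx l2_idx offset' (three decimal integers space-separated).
vaddr = 172 = 0b10101100
  top 2 bits -> l1_idx = 2
  next 2 bits -> l2_idx = 2
  bottom 4 bits -> offset = 12

Answer: 2 2 12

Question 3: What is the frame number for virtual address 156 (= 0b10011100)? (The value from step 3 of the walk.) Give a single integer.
Answer: 39

Derivation:
vaddr = 156: l1_idx=2, l2_idx=1
L1[2] = 0; L2[0][1] = 39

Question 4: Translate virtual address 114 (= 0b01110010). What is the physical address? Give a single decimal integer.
vaddr = 114 = 0b01110010
Split: l1_idx=1, l2_idx=3, offset=2
L1[1] = 2
L2[2][3] = 27
paddr = 27 * 16 + 2 = 434

Answer: 434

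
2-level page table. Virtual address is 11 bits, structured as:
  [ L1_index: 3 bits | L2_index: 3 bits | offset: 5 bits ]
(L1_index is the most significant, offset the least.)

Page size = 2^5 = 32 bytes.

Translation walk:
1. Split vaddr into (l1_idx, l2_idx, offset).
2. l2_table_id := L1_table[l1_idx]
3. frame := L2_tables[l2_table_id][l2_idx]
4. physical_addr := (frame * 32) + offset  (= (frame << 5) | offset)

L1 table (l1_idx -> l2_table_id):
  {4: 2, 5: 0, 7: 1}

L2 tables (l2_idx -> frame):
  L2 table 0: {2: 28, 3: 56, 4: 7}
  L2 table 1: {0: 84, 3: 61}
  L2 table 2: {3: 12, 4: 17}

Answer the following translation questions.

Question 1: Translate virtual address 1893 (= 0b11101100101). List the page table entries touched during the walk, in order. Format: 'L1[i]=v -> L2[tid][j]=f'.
vaddr = 1893 = 0b11101100101
Split: l1_idx=7, l2_idx=3, offset=5

Answer: L1[7]=1 -> L2[1][3]=61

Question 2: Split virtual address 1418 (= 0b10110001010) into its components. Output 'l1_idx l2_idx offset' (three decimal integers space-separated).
Answer: 5 4 10

Derivation:
vaddr = 1418 = 0b10110001010
  top 3 bits -> l1_idx = 5
  next 3 bits -> l2_idx = 4
  bottom 5 bits -> offset = 10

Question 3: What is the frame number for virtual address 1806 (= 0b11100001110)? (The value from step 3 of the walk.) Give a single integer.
Answer: 84

Derivation:
vaddr = 1806: l1_idx=7, l2_idx=0
L1[7] = 1; L2[1][0] = 84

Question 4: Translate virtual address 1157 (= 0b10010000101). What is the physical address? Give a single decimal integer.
Answer: 549

Derivation:
vaddr = 1157 = 0b10010000101
Split: l1_idx=4, l2_idx=4, offset=5
L1[4] = 2
L2[2][4] = 17
paddr = 17 * 32 + 5 = 549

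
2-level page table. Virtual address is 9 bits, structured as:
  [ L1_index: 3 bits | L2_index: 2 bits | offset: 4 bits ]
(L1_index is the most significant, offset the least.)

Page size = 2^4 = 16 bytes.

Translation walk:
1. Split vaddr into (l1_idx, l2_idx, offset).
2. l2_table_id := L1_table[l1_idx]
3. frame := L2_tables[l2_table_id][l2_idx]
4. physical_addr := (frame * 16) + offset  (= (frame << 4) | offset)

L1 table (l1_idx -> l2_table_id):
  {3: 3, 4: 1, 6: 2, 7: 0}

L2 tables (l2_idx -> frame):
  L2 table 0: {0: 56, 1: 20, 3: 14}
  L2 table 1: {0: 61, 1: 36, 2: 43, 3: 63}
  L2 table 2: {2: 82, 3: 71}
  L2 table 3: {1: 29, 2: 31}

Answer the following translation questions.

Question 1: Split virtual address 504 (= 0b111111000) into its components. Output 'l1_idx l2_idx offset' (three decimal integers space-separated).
Answer: 7 3 8

Derivation:
vaddr = 504 = 0b111111000
  top 3 bits -> l1_idx = 7
  next 2 bits -> l2_idx = 3
  bottom 4 bits -> offset = 8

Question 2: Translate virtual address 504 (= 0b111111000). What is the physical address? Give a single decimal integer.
Answer: 232

Derivation:
vaddr = 504 = 0b111111000
Split: l1_idx=7, l2_idx=3, offset=8
L1[7] = 0
L2[0][3] = 14
paddr = 14 * 16 + 8 = 232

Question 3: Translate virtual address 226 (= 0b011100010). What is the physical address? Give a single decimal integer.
vaddr = 226 = 0b011100010
Split: l1_idx=3, l2_idx=2, offset=2
L1[3] = 3
L2[3][2] = 31
paddr = 31 * 16 + 2 = 498

Answer: 498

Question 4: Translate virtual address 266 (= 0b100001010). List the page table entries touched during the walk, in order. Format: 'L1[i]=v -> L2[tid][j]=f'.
vaddr = 266 = 0b100001010
Split: l1_idx=4, l2_idx=0, offset=10

Answer: L1[4]=1 -> L2[1][0]=61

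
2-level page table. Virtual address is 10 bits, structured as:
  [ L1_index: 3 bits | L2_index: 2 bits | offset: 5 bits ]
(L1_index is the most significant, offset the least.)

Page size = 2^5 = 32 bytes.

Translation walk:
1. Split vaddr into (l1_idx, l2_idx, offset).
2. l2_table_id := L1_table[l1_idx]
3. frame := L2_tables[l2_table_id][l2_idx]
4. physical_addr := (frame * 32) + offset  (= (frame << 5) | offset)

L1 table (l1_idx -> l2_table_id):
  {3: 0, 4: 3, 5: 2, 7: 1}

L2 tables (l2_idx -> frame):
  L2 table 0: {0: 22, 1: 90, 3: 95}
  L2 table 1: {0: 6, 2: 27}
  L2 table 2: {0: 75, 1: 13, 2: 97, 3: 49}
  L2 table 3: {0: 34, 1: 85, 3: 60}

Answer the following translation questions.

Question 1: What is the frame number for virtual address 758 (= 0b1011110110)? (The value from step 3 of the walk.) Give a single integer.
Answer: 49

Derivation:
vaddr = 758: l1_idx=5, l2_idx=3
L1[5] = 2; L2[2][3] = 49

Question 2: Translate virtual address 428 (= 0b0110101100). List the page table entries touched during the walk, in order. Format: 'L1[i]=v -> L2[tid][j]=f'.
vaddr = 428 = 0b0110101100
Split: l1_idx=3, l2_idx=1, offset=12

Answer: L1[3]=0 -> L2[0][1]=90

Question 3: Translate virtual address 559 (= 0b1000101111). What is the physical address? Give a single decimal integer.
Answer: 2735

Derivation:
vaddr = 559 = 0b1000101111
Split: l1_idx=4, l2_idx=1, offset=15
L1[4] = 3
L2[3][1] = 85
paddr = 85 * 32 + 15 = 2735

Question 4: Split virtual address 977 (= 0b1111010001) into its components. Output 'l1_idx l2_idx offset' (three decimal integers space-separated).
Answer: 7 2 17

Derivation:
vaddr = 977 = 0b1111010001
  top 3 bits -> l1_idx = 7
  next 2 bits -> l2_idx = 2
  bottom 5 bits -> offset = 17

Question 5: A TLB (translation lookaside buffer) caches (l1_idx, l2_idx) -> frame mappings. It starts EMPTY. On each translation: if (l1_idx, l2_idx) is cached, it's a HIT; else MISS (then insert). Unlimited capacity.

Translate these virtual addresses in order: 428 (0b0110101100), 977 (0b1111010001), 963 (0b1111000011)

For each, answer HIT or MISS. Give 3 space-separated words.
Answer: MISS MISS HIT

Derivation:
vaddr=428: (3,1) not in TLB -> MISS, insert
vaddr=977: (7,2) not in TLB -> MISS, insert
vaddr=963: (7,2) in TLB -> HIT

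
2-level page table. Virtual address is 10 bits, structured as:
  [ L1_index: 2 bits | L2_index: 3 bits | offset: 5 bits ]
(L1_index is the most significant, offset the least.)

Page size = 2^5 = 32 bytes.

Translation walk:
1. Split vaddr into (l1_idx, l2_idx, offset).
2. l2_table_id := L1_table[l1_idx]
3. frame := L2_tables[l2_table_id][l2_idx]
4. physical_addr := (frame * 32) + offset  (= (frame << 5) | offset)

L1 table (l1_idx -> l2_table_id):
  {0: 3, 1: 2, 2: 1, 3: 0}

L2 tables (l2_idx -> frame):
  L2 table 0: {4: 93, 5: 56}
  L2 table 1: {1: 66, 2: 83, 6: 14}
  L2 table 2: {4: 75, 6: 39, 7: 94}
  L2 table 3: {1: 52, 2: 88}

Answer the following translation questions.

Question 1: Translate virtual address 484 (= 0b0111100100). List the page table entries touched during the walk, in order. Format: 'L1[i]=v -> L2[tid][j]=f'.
Answer: L1[1]=2 -> L2[2][7]=94

Derivation:
vaddr = 484 = 0b0111100100
Split: l1_idx=1, l2_idx=7, offset=4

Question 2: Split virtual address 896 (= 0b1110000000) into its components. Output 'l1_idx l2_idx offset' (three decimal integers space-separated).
Answer: 3 4 0

Derivation:
vaddr = 896 = 0b1110000000
  top 2 bits -> l1_idx = 3
  next 3 bits -> l2_idx = 4
  bottom 5 bits -> offset = 0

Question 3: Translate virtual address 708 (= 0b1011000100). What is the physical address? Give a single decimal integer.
Answer: 452

Derivation:
vaddr = 708 = 0b1011000100
Split: l1_idx=2, l2_idx=6, offset=4
L1[2] = 1
L2[1][6] = 14
paddr = 14 * 32 + 4 = 452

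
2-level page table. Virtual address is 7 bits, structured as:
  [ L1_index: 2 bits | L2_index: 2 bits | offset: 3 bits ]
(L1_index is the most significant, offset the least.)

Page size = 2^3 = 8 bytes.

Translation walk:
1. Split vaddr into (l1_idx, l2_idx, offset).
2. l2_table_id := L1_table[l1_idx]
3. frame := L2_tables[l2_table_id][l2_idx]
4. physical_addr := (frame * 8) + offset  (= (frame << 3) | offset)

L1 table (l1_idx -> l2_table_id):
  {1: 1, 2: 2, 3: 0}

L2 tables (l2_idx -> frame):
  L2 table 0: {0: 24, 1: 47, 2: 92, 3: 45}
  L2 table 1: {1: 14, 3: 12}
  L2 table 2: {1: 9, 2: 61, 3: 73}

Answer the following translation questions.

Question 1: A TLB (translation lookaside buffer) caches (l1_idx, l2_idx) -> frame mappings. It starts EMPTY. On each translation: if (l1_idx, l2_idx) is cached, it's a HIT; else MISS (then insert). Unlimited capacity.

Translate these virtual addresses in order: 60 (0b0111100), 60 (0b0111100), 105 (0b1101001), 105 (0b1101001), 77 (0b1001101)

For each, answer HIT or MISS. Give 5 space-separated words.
vaddr=60: (1,3) not in TLB -> MISS, insert
vaddr=60: (1,3) in TLB -> HIT
vaddr=105: (3,1) not in TLB -> MISS, insert
vaddr=105: (3,1) in TLB -> HIT
vaddr=77: (2,1) not in TLB -> MISS, insert

Answer: MISS HIT MISS HIT MISS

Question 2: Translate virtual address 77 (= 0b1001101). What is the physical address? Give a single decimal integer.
Answer: 77

Derivation:
vaddr = 77 = 0b1001101
Split: l1_idx=2, l2_idx=1, offset=5
L1[2] = 2
L2[2][1] = 9
paddr = 9 * 8 + 5 = 77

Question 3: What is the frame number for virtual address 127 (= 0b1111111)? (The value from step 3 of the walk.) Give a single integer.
Answer: 45

Derivation:
vaddr = 127: l1_idx=3, l2_idx=3
L1[3] = 0; L2[0][3] = 45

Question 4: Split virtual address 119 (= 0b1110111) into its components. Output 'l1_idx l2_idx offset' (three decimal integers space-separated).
vaddr = 119 = 0b1110111
  top 2 bits -> l1_idx = 3
  next 2 bits -> l2_idx = 2
  bottom 3 bits -> offset = 7

Answer: 3 2 7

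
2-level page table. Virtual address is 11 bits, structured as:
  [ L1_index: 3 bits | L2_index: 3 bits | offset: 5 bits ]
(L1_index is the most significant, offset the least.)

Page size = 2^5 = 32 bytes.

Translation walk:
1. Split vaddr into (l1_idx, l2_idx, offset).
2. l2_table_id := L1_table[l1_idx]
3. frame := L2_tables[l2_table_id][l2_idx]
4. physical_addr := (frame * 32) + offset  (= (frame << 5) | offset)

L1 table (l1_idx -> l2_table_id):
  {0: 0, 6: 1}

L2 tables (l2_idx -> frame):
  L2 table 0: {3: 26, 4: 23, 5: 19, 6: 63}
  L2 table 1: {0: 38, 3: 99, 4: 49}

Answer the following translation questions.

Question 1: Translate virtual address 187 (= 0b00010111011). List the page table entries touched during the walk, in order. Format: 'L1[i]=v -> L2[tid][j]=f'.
Answer: L1[0]=0 -> L2[0][5]=19

Derivation:
vaddr = 187 = 0b00010111011
Split: l1_idx=0, l2_idx=5, offset=27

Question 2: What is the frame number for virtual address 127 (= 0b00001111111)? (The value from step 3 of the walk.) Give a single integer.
vaddr = 127: l1_idx=0, l2_idx=3
L1[0] = 0; L2[0][3] = 26

Answer: 26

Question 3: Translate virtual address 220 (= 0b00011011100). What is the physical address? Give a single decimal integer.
vaddr = 220 = 0b00011011100
Split: l1_idx=0, l2_idx=6, offset=28
L1[0] = 0
L2[0][6] = 63
paddr = 63 * 32 + 28 = 2044

Answer: 2044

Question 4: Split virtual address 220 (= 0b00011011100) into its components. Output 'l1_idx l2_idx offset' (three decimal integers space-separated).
Answer: 0 6 28

Derivation:
vaddr = 220 = 0b00011011100
  top 3 bits -> l1_idx = 0
  next 3 bits -> l2_idx = 6
  bottom 5 bits -> offset = 28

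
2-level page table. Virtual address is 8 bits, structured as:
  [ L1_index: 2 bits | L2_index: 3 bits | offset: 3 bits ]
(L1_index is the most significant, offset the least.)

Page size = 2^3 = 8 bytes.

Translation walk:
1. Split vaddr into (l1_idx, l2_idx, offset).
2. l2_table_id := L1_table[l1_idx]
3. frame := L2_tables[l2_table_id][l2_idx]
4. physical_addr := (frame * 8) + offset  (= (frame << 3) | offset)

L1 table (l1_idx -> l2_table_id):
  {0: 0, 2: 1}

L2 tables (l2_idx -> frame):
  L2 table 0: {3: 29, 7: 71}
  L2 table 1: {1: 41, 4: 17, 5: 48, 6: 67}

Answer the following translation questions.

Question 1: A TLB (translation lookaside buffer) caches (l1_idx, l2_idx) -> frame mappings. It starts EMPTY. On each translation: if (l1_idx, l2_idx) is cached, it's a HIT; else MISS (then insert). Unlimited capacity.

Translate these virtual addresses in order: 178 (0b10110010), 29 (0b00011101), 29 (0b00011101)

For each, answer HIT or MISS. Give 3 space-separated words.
vaddr=178: (2,6) not in TLB -> MISS, insert
vaddr=29: (0,3) not in TLB -> MISS, insert
vaddr=29: (0,3) in TLB -> HIT

Answer: MISS MISS HIT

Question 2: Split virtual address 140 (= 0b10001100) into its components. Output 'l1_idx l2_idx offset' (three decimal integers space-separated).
Answer: 2 1 4

Derivation:
vaddr = 140 = 0b10001100
  top 2 bits -> l1_idx = 2
  next 3 bits -> l2_idx = 1
  bottom 3 bits -> offset = 4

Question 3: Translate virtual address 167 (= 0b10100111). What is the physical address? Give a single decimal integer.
Answer: 143

Derivation:
vaddr = 167 = 0b10100111
Split: l1_idx=2, l2_idx=4, offset=7
L1[2] = 1
L2[1][4] = 17
paddr = 17 * 8 + 7 = 143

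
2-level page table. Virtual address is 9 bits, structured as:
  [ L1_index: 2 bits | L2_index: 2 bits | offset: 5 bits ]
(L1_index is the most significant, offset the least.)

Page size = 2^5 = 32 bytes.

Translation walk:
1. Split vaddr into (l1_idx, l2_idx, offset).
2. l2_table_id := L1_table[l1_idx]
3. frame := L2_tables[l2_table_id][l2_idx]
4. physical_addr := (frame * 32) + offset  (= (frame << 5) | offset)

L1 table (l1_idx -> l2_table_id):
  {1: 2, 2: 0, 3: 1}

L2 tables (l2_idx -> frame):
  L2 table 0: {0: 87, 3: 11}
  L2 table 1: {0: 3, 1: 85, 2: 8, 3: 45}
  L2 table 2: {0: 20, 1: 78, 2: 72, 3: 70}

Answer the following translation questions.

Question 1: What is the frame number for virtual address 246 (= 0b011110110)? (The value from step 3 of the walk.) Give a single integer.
vaddr = 246: l1_idx=1, l2_idx=3
L1[1] = 2; L2[2][3] = 70

Answer: 70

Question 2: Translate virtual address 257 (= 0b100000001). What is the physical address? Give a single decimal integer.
Answer: 2785

Derivation:
vaddr = 257 = 0b100000001
Split: l1_idx=2, l2_idx=0, offset=1
L1[2] = 0
L2[0][0] = 87
paddr = 87 * 32 + 1 = 2785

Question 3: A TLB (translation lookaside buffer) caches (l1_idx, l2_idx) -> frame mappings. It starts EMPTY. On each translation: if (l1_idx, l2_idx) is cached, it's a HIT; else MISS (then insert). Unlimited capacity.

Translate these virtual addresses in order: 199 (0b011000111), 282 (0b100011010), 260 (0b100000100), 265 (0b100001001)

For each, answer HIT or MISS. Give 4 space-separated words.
Answer: MISS MISS HIT HIT

Derivation:
vaddr=199: (1,2) not in TLB -> MISS, insert
vaddr=282: (2,0) not in TLB -> MISS, insert
vaddr=260: (2,0) in TLB -> HIT
vaddr=265: (2,0) in TLB -> HIT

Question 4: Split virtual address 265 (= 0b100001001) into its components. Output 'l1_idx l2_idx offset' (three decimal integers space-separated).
Answer: 2 0 9

Derivation:
vaddr = 265 = 0b100001001
  top 2 bits -> l1_idx = 2
  next 2 bits -> l2_idx = 0
  bottom 5 bits -> offset = 9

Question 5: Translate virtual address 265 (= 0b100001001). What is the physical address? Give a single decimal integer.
Answer: 2793

Derivation:
vaddr = 265 = 0b100001001
Split: l1_idx=2, l2_idx=0, offset=9
L1[2] = 0
L2[0][0] = 87
paddr = 87 * 32 + 9 = 2793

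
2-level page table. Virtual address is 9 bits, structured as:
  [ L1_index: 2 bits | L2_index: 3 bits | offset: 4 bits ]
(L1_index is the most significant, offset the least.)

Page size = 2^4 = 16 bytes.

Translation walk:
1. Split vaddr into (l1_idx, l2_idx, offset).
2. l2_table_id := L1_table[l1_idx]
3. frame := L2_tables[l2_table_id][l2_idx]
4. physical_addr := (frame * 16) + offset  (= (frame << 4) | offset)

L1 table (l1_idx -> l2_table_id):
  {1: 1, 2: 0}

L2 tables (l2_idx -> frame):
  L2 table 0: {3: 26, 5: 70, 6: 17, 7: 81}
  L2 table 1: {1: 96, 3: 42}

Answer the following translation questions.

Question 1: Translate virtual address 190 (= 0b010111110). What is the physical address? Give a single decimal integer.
vaddr = 190 = 0b010111110
Split: l1_idx=1, l2_idx=3, offset=14
L1[1] = 1
L2[1][3] = 42
paddr = 42 * 16 + 14 = 686

Answer: 686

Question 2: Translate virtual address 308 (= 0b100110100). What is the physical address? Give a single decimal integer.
vaddr = 308 = 0b100110100
Split: l1_idx=2, l2_idx=3, offset=4
L1[2] = 0
L2[0][3] = 26
paddr = 26 * 16 + 4 = 420

Answer: 420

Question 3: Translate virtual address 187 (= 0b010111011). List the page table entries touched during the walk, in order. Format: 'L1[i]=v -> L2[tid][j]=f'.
vaddr = 187 = 0b010111011
Split: l1_idx=1, l2_idx=3, offset=11

Answer: L1[1]=1 -> L2[1][3]=42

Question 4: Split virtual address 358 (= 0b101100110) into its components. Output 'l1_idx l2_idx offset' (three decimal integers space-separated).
vaddr = 358 = 0b101100110
  top 2 bits -> l1_idx = 2
  next 3 bits -> l2_idx = 6
  bottom 4 bits -> offset = 6

Answer: 2 6 6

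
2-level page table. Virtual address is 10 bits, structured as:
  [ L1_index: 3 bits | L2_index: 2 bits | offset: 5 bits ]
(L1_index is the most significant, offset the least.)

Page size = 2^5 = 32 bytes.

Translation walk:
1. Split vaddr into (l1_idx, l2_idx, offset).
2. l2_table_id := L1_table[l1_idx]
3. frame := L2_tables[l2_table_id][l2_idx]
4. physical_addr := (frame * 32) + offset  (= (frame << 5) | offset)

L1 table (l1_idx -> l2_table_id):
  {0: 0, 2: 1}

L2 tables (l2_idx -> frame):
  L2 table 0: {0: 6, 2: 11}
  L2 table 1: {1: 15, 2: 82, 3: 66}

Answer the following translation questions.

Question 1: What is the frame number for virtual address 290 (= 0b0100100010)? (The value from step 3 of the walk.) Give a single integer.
Answer: 15

Derivation:
vaddr = 290: l1_idx=2, l2_idx=1
L1[2] = 1; L2[1][1] = 15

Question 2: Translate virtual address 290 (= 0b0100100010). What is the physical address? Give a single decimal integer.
vaddr = 290 = 0b0100100010
Split: l1_idx=2, l2_idx=1, offset=2
L1[2] = 1
L2[1][1] = 15
paddr = 15 * 32 + 2 = 482

Answer: 482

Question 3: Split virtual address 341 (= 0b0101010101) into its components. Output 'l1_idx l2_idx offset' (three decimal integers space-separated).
vaddr = 341 = 0b0101010101
  top 3 bits -> l1_idx = 2
  next 2 bits -> l2_idx = 2
  bottom 5 bits -> offset = 21

Answer: 2 2 21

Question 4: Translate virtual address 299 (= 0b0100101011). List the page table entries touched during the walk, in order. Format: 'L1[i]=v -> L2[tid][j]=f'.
Answer: L1[2]=1 -> L2[1][1]=15

Derivation:
vaddr = 299 = 0b0100101011
Split: l1_idx=2, l2_idx=1, offset=11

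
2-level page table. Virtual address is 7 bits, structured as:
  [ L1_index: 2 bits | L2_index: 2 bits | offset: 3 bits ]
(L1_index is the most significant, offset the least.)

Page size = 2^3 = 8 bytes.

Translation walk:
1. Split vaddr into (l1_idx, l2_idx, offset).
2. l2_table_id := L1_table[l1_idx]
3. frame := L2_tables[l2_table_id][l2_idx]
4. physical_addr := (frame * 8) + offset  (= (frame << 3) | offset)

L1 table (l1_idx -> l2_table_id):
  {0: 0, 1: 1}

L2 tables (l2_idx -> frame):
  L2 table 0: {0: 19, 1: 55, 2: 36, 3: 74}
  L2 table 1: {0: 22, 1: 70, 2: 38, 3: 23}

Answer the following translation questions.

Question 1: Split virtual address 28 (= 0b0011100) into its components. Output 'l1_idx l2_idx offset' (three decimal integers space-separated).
Answer: 0 3 4

Derivation:
vaddr = 28 = 0b0011100
  top 2 bits -> l1_idx = 0
  next 2 bits -> l2_idx = 3
  bottom 3 bits -> offset = 4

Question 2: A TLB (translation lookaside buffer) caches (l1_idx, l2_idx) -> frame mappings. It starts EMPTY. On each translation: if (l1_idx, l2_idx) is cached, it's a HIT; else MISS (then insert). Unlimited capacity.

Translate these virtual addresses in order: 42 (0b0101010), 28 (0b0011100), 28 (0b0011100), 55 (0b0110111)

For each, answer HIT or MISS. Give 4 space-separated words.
vaddr=42: (1,1) not in TLB -> MISS, insert
vaddr=28: (0,3) not in TLB -> MISS, insert
vaddr=28: (0,3) in TLB -> HIT
vaddr=55: (1,2) not in TLB -> MISS, insert

Answer: MISS MISS HIT MISS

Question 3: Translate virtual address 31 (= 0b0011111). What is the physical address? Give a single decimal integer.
Answer: 599

Derivation:
vaddr = 31 = 0b0011111
Split: l1_idx=0, l2_idx=3, offset=7
L1[0] = 0
L2[0][3] = 74
paddr = 74 * 8 + 7 = 599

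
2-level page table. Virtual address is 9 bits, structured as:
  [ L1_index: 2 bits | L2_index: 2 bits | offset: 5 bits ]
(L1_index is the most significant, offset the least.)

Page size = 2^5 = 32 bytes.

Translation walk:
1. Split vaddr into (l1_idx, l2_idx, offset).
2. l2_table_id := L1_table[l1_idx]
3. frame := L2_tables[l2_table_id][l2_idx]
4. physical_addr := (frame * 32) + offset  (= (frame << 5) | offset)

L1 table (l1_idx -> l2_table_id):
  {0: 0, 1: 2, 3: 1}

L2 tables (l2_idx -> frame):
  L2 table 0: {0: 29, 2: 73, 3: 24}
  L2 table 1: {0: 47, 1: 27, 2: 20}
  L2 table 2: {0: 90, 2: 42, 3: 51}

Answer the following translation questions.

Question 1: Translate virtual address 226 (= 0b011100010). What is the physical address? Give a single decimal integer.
Answer: 1634

Derivation:
vaddr = 226 = 0b011100010
Split: l1_idx=1, l2_idx=3, offset=2
L1[1] = 2
L2[2][3] = 51
paddr = 51 * 32 + 2 = 1634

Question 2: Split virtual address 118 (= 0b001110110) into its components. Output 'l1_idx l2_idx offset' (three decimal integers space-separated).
vaddr = 118 = 0b001110110
  top 2 bits -> l1_idx = 0
  next 2 bits -> l2_idx = 3
  bottom 5 bits -> offset = 22

Answer: 0 3 22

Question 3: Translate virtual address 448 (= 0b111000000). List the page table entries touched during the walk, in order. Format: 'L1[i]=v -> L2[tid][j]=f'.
vaddr = 448 = 0b111000000
Split: l1_idx=3, l2_idx=2, offset=0

Answer: L1[3]=1 -> L2[1][2]=20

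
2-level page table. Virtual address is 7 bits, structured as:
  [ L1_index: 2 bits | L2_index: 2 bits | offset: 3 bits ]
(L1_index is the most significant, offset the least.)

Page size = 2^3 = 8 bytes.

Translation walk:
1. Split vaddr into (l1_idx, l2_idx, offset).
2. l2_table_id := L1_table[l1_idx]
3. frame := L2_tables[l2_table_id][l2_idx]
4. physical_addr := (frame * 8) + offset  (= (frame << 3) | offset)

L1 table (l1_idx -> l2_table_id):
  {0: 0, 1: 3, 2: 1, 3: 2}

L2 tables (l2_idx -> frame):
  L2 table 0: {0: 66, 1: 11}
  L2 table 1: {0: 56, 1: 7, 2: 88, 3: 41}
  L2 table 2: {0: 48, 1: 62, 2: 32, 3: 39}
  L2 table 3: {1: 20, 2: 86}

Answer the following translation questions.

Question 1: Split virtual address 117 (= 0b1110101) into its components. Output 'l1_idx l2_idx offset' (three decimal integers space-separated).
Answer: 3 2 5

Derivation:
vaddr = 117 = 0b1110101
  top 2 bits -> l1_idx = 3
  next 2 bits -> l2_idx = 2
  bottom 3 bits -> offset = 5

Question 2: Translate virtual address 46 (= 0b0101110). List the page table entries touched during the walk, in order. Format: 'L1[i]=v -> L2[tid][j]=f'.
vaddr = 46 = 0b0101110
Split: l1_idx=1, l2_idx=1, offset=6

Answer: L1[1]=3 -> L2[3][1]=20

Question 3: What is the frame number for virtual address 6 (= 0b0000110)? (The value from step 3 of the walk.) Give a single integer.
Answer: 66

Derivation:
vaddr = 6: l1_idx=0, l2_idx=0
L1[0] = 0; L2[0][0] = 66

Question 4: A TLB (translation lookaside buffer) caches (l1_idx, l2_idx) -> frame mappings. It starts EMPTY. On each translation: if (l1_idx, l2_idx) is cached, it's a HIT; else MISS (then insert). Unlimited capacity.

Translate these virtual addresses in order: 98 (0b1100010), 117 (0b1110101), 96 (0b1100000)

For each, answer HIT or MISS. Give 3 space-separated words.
Answer: MISS MISS HIT

Derivation:
vaddr=98: (3,0) not in TLB -> MISS, insert
vaddr=117: (3,2) not in TLB -> MISS, insert
vaddr=96: (3,0) in TLB -> HIT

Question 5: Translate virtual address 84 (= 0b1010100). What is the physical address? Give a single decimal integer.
Answer: 708

Derivation:
vaddr = 84 = 0b1010100
Split: l1_idx=2, l2_idx=2, offset=4
L1[2] = 1
L2[1][2] = 88
paddr = 88 * 8 + 4 = 708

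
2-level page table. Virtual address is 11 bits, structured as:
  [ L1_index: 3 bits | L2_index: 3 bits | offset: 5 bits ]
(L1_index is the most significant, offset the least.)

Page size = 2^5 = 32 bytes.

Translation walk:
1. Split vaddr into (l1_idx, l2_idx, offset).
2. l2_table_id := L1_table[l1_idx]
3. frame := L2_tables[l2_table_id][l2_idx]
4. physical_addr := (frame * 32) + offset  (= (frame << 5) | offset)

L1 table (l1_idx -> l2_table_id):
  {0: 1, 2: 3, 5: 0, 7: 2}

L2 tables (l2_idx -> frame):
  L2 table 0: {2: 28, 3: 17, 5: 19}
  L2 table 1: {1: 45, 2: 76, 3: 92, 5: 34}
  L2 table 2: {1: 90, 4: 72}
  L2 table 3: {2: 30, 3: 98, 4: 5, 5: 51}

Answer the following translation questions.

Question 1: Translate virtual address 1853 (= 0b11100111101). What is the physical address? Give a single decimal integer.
vaddr = 1853 = 0b11100111101
Split: l1_idx=7, l2_idx=1, offset=29
L1[7] = 2
L2[2][1] = 90
paddr = 90 * 32 + 29 = 2909

Answer: 2909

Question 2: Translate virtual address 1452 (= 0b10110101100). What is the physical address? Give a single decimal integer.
Answer: 620

Derivation:
vaddr = 1452 = 0b10110101100
Split: l1_idx=5, l2_idx=5, offset=12
L1[5] = 0
L2[0][5] = 19
paddr = 19 * 32 + 12 = 620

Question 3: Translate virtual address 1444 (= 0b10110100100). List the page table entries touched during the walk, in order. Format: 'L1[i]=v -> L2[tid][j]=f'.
vaddr = 1444 = 0b10110100100
Split: l1_idx=5, l2_idx=5, offset=4

Answer: L1[5]=0 -> L2[0][5]=19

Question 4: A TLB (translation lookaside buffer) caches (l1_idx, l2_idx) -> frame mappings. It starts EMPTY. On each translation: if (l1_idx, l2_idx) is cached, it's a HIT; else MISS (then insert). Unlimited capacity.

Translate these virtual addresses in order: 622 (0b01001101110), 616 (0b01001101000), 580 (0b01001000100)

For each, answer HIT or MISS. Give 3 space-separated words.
Answer: MISS HIT MISS

Derivation:
vaddr=622: (2,3) not in TLB -> MISS, insert
vaddr=616: (2,3) in TLB -> HIT
vaddr=580: (2,2) not in TLB -> MISS, insert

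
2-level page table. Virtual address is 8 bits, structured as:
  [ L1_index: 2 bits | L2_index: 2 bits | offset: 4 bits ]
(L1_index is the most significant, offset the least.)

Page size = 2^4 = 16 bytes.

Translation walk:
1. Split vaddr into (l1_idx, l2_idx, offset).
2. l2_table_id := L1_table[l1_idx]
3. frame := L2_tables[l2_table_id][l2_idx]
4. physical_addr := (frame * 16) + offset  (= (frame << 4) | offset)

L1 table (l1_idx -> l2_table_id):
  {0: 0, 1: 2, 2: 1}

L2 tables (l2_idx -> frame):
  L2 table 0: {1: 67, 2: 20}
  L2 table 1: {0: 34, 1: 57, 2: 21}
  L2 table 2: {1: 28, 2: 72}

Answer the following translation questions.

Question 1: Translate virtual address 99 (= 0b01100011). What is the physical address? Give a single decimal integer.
vaddr = 99 = 0b01100011
Split: l1_idx=1, l2_idx=2, offset=3
L1[1] = 2
L2[2][2] = 72
paddr = 72 * 16 + 3 = 1155

Answer: 1155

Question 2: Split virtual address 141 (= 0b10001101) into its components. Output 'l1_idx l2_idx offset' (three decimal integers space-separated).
vaddr = 141 = 0b10001101
  top 2 bits -> l1_idx = 2
  next 2 bits -> l2_idx = 0
  bottom 4 bits -> offset = 13

Answer: 2 0 13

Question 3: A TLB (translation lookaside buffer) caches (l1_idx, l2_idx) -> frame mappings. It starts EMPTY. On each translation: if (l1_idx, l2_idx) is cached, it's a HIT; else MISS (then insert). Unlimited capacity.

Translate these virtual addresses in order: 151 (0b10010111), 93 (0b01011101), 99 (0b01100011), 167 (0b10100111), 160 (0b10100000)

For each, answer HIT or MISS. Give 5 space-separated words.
vaddr=151: (2,1) not in TLB -> MISS, insert
vaddr=93: (1,1) not in TLB -> MISS, insert
vaddr=99: (1,2) not in TLB -> MISS, insert
vaddr=167: (2,2) not in TLB -> MISS, insert
vaddr=160: (2,2) in TLB -> HIT

Answer: MISS MISS MISS MISS HIT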